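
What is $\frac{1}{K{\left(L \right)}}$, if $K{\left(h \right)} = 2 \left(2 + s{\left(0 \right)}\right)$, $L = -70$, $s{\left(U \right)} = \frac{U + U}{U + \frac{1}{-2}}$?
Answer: $\frac{1}{4} \approx 0.25$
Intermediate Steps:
$s{\left(U \right)} = \frac{2 U}{- \frac{1}{2} + U}$ ($s{\left(U \right)} = \frac{2 U}{U - \frac{1}{2}} = \frac{2 U}{- \frac{1}{2} + U}$)
$K{\left(h \right)} = 4$ ($K{\left(h \right)} = 2 \left(2 + 4 \cdot 0 \frac{1}{-1 + 2 \cdot 0}\right) = 2 \left(2 + 4 \cdot 0 \frac{1}{-1 + 0}\right) = 2 \left(2 + 4 \cdot 0 \frac{1}{-1}\right) = 2 \left(2 + 4 \cdot 0 \left(-1\right)\right) = 2 \left(2 + 0\right) = 2 \cdot 2 = 4$)
$\frac{1}{K{\left(L \right)}} = \frac{1}{4}$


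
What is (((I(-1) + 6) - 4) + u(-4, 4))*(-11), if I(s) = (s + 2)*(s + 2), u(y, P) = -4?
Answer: 11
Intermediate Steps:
I(s) = (2 + s)**2 (I(s) = (2 + s)*(2 + s) = (2 + s)**2)
(((I(-1) + 6) - 4) + u(-4, 4))*(-11) = ((((2 - 1)**2 + 6) - 4) - 4)*(-11) = (((1**2 + 6) - 4) - 4)*(-11) = (((1 + 6) - 4) - 4)*(-11) = ((7 - 4) - 4)*(-11) = (3 - 4)*(-11) = -1*(-11) = 11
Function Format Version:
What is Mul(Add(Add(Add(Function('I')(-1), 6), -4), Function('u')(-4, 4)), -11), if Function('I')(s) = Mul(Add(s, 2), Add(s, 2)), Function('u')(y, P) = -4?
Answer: 11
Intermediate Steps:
Function('I')(s) = Pow(Add(2, s), 2) (Function('I')(s) = Mul(Add(2, s), Add(2, s)) = Pow(Add(2, s), 2))
Mul(Add(Add(Add(Function('I')(-1), 6), -4), Function('u')(-4, 4)), -11) = Mul(Add(Add(Add(Pow(Add(2, -1), 2), 6), -4), -4), -11) = Mul(Add(Add(Add(Pow(1, 2), 6), -4), -4), -11) = Mul(Add(Add(Add(1, 6), -4), -4), -11) = Mul(Add(Add(7, -4), -4), -11) = Mul(Add(3, -4), -11) = Mul(-1, -11) = 11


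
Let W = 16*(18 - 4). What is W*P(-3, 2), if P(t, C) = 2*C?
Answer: 896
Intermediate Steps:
W = 224 (W = 16*14 = 224)
W*P(-3, 2) = 224*(2*2) = 224*4 = 896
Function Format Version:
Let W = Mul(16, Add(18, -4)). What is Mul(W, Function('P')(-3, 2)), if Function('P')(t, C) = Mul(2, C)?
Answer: 896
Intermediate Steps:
W = 224 (W = Mul(16, 14) = 224)
Mul(W, Function('P')(-3, 2)) = Mul(224, Mul(2, 2)) = Mul(224, 4) = 896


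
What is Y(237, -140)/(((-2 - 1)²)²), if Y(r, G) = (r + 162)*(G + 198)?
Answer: 7714/27 ≈ 285.70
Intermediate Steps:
Y(r, G) = (162 + r)*(198 + G)
Y(237, -140)/(((-2 - 1)²)²) = (32076 + 162*(-140) + 198*237 - 140*237)/(((-2 - 1)²)²) = (32076 - 22680 + 46926 - 33180)/(((-3)²)²) = 23142/(9²) = 23142/81 = 23142*(1/81) = 7714/27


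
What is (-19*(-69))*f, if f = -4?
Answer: -5244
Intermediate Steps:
(-19*(-69))*f = -19*(-69)*(-4) = 1311*(-4) = -5244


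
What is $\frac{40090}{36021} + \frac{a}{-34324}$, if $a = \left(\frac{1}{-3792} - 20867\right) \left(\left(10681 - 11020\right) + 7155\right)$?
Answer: $\frac{202422645030335}{48837199758} \approx 4144.8$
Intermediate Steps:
$a = - \frac{11236128430}{79}$ ($a = \left(- \frac{1}{3792} - 20867\right) \left(\left(10681 - 11020\right) + 7155\right) = - \frac{79127665 \left(-339 + 7155\right)}{3792} = \left(- \frac{79127665}{3792}\right) 6816 = - \frac{11236128430}{79} \approx -1.4223 \cdot 10^{8}$)
$\frac{40090}{36021} + \frac{a}{-34324} = \frac{40090}{36021} - \frac{11236128430}{79 \left(-34324\right)} = 40090 \cdot \frac{1}{36021} - - \frac{5618064215}{1355798} = \frac{40090}{36021} + \frac{5618064215}{1355798} = \frac{202422645030335}{48837199758}$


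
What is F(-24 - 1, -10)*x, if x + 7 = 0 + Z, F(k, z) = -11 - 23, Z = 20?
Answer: -442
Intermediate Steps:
F(k, z) = -34
x = 13 (x = -7 + (0 + 20) = -7 + 20 = 13)
F(-24 - 1, -10)*x = -34*13 = -442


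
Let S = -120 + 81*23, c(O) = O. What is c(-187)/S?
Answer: -187/1743 ≈ -0.10729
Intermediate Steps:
S = 1743 (S = -120 + 1863 = 1743)
c(-187)/S = -187/1743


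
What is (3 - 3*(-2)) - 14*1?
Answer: -5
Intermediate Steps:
(3 - 3*(-2)) - 14*1 = (3 + 6) - 14 = 9 - 14 = -5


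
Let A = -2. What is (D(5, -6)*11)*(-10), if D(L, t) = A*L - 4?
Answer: 1540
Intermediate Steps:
D(L, t) = -4 - 2*L (D(L, t) = -2*L - 4 = -4 - 2*L)
(D(5, -6)*11)*(-10) = ((-4 - 2*5)*11)*(-10) = ((-4 - 10)*11)*(-10) = -14*11*(-10) = -154*(-10) = 1540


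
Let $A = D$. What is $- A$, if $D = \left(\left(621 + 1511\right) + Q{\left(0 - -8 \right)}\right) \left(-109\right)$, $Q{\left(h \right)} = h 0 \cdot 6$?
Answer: $232388$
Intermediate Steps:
$Q{\left(h \right)} = 0$ ($Q{\left(h \right)} = 0 \cdot 6 = 0$)
$D = -232388$ ($D = \left(\left(621 + 1511\right) + 0\right) \left(-109\right) = \left(2132 + 0\right) \left(-109\right) = 2132 \left(-109\right) = -232388$)
$A = -232388$
$- A = \left(-1\right) \left(-232388\right) = 232388$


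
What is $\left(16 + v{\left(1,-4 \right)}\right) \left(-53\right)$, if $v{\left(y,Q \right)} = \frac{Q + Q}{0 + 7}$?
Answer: $- \frac{5512}{7} \approx -787.43$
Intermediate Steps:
$v{\left(y,Q \right)} = \frac{2 Q}{7}$
$\left(16 + v{\left(1,-4 \right)}\right) \left(-53\right) = \left(16 + \frac{2}{7} \left(-4\right)\right) \left(-53\right) = \left(16 - \frac{8}{7}\right) \left(-53\right) = \frac{104}{7} \left(-53\right) = - \frac{5512}{7}$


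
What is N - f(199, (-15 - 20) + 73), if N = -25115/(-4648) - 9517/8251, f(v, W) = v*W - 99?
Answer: -286047897175/38350648 ≈ -7458.8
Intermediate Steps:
f(v, W) = -99 + W*v (f(v, W) = W*v - 99 = -99 + W*v)
N = 162988849/38350648 (N = -25115*(-1/4648) - 9517*1/8251 = 25115/4648 - 9517/8251 = 162988849/38350648 ≈ 4.2500)
N - f(199, (-15 - 20) + 73) = 162988849/38350648 - (-99 + ((-15 - 20) + 73)*199) = 162988849/38350648 - (-99 + (-35 + 73)*199) = 162988849/38350648 - (-99 + 38*199) = 162988849/38350648 - (-99 + 7562) = 162988849/38350648 - 1*7463 = 162988849/38350648 - 7463 = -286047897175/38350648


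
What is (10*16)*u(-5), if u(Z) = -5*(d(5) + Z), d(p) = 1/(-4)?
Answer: 4200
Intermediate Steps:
d(p) = -¼
u(Z) = 5/4 - 5*Z (u(Z) = -5*(-¼ + Z) = 5/4 - 5*Z)
(10*16)*u(-5) = (10*16)*(5/4 - 5*(-5)) = 160*(5/4 + 25) = 160*(105/4) = 4200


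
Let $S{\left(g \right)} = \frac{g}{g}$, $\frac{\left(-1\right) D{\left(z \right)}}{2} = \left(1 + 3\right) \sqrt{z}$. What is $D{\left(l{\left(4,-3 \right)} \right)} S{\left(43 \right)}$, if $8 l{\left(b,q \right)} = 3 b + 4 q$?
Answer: $0$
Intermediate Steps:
$l{\left(b,q \right)} = \frac{q}{2} + \frac{3 b}{8}$ ($l{\left(b,q \right)} = \frac{3 b + 4 q}{8} = \frac{q}{2} + \frac{3 b}{8}$)
$D{\left(z \right)} = - 8 \sqrt{z}$ ($D{\left(z \right)} = - 2 \left(1 + 3\right) \sqrt{z} = - 2 \cdot 4 \sqrt{z} = - 8 \sqrt{z}$)
$S{\left(g \right)} = 1$
$D{\left(l{\left(4,-3 \right)} \right)} S{\left(43 \right)} = - 8 \sqrt{\frac{1}{2} \left(-3\right) + \frac{3}{8} \cdot 4} \cdot 1 = - 8 \sqrt{- \frac{3}{2} + \frac{3}{2}} \cdot 1 = - 8 \sqrt{0} \cdot 1 = \left(-8\right) 0 \cdot 1 = 0 \cdot 1 = 0$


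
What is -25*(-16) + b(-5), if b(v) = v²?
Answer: 425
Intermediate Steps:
-25*(-16) + b(-5) = -25*(-16) + (-5)² = 400 + 25 = 425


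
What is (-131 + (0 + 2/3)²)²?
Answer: 1380625/81 ≈ 17045.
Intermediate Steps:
(-131 + (0 + 2/3)²)² = (-131 + (0 + 2*(⅓))²)² = (-131 + (0 + ⅔)²)² = (-131 + (⅔)²)² = (-131 + 4/9)² = (-1175/9)² = 1380625/81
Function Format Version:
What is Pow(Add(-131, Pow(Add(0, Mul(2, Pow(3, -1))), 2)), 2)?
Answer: Rational(1380625, 81) ≈ 17045.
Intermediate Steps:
Pow(Add(-131, Pow(Add(0, Mul(2, Pow(3, -1))), 2)), 2) = Pow(Add(-131, Pow(Add(0, Mul(2, Rational(1, 3))), 2)), 2) = Pow(Add(-131, Pow(Add(0, Rational(2, 3)), 2)), 2) = Pow(Add(-131, Pow(Rational(2, 3), 2)), 2) = Pow(Add(-131, Rational(4, 9)), 2) = Pow(Rational(-1175, 9), 2) = Rational(1380625, 81)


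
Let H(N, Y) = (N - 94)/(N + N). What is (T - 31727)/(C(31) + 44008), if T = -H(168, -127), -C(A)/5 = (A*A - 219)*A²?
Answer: 5330173/591578736 ≈ 0.0090101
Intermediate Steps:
C(A) = -5*A²*(-219 + A²) (C(A) = -5*(A*A - 219)*A² = -5*(A² - 219)*A² = -5*(-219 + A²)*A² = -5*A²*(-219 + A²))
H(N, Y) = (-94 + N)/(2*N) (H(N, Y) = (-94 + N)/((2*N)) = (-94 + N)*(1/(2*N)) = (-94 + N)/(2*N))
T = -37/168 (T = -(-94 + 168)/(2*168) = -74/(2*168) = -1*37/168 = -37/168 ≈ -0.22024)
(T - 31727)/(C(31) + 44008) = (-37/168 - 31727)/(5*31²*(219 - 1*31²) + 44008) = -5330173/(168*(5*961*(219 - 1*961) + 44008)) = -5330173/(168*(5*961*(219 - 961) + 44008)) = -5330173/(168*(5*961*(-742) + 44008)) = -5330173/(168*(-3565310 + 44008)) = -5330173/168/(-3521302) = -5330173/168*(-1/3521302) = 5330173/591578736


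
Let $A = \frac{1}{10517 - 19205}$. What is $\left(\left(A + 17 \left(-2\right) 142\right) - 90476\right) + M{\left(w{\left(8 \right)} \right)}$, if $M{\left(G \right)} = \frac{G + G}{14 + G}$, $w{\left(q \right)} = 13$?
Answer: $- \frac{7451935081}{78192} \approx -95303.0$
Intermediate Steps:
$A = - \frac{1}{8688}$ ($A = \frac{1}{-8688} = - \frac{1}{8688} \approx -0.0001151$)
$M{\left(G \right)} = \frac{2 G}{14 + G}$
$\left(\left(A + 17 \left(-2\right) 142\right) - 90476\right) + M{\left(w{\left(8 \right)} \right)} = \left(\left(- \frac{1}{8688} + 17 \left(-2\right) 142\right) - 90476\right) + 2 \cdot 13 \frac{1}{14 + 13} = \left(\left(- \frac{1}{8688} - 4828\right) - 90476\right) + 2 \cdot 13 \cdot \frac{1}{27} = \left(- \frac{41945665}{8688} - 90476\right) + \frac{26}{27} = - \frac{828001153}{8688} + \frac{26}{27} = - \frac{7451935081}{78192}$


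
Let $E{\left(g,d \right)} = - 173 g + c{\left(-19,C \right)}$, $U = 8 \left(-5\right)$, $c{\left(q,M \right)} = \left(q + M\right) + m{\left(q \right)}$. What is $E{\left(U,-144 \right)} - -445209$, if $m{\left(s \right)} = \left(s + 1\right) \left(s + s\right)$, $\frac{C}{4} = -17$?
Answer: $452726$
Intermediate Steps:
$C = -68$ ($C = 4 \left(-17\right) = -68$)
$m{\left(s \right)} = 2 s \left(1 + s\right)$ ($m{\left(s \right)} = \left(1 + s\right) 2 s = 2 s \left(1 + s\right)$)
$c{\left(q,M \right)} = M + q + 2 q \left(1 + q\right)$ ($c{\left(q,M \right)} = \left(q + M\right) + 2 q \left(1 + q\right) = \left(M + q\right) + 2 q \left(1 + q\right) = M + q + 2 q \left(1 + q\right)$)
$U = -40$
$E{\left(g,d \right)} = 597 - 173 g$ ($E{\left(g,d \right)} = - 173 g - \left(87 + 38 \left(1 - 19\right)\right) = - 173 g - \left(87 - 684\right) = - 173 g - -597 = - 173 g + 597 = 597 - 173 g$)
$E{\left(U,-144 \right)} - -445209 = \left(597 - -6920\right) - -445209 = \left(597 + 6920\right) + 445209 = 7517 + 445209 = 452726$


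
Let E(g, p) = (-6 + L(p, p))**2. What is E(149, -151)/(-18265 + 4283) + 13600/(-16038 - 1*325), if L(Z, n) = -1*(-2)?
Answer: -95208504/114393733 ≈ -0.83229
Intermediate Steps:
L(Z, n) = 2
E(g, p) = 16 (E(g, p) = (-6 + 2)**2 = (-4)**2 = 16)
E(149, -151)/(-18265 + 4283) + 13600/(-16038 - 1*325) = 16/(-18265 + 4283) + 13600/(-16038 - 1*325) = 16/(-13982) + 13600/(-16038 - 325) = 16*(-1/13982) + 13600/(-16363) = -8/6991 + 13600*(-1/16363) = -8/6991 - 13600/16363 = -95208504/114393733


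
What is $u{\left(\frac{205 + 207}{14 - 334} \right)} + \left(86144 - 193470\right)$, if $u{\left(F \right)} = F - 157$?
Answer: $- \frac{8598743}{80} \approx -1.0748 \cdot 10^{5}$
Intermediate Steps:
$u{\left(F \right)} = -157 + F$ ($u{\left(F \right)} = F - 157 = -157 + F$)
$u{\left(\frac{205 + 207}{14 - 334} \right)} + \left(86144 - 193470\right) = \left(-157 + \frac{205 + 207}{14 - 334}\right) + \left(86144 - 193470\right) = \left(-157 + \frac{412}{-320}\right) - 107326 = \left(-157 + 412 \left(- \frac{1}{320}\right)\right) - 107326 = \left(-157 - \frac{103}{80}\right) - 107326 = - \frac{12663}{80} - 107326 = - \frac{8598743}{80}$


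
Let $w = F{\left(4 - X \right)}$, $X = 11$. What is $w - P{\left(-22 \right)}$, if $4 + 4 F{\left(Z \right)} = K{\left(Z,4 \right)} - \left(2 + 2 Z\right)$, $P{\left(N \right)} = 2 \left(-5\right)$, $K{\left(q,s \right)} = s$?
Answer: $13$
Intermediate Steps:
$P{\left(N \right)} = -10$
$F{\left(Z \right)} = - \frac{1}{2} - \frac{Z}{2}$ ($F{\left(Z \right)} = -1 + \frac{4 - \left(2 + 2 Z\right)}{4} = -1 + \frac{2 - 2 Z}{4} = -1 - \left(- \frac{1}{2} + \frac{Z}{2}\right) = - \frac{1}{2} - \frac{Z}{2}$)
$w = 3$ ($w = - \frac{1}{2} - \frac{4 - 11}{2} = - \frac{1}{2} - - \frac{7}{2} = - \frac{1}{2} + \frac{7}{2} = 3$)
$w - P{\left(-22 \right)} = 3 - -10 = 3 + 10 = 13$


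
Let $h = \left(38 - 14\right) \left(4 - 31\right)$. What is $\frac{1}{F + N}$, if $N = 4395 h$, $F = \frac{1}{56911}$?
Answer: $- \frac{56911}{162080251559} \approx -3.5113 \cdot 10^{-7}$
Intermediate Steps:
$h = -648$ ($h = 24 \left(-27\right) = -648$)
$F = \frac{1}{56911} \approx 1.7571 \cdot 10^{-5}$
$N = -2847960$ ($N = 4395 \left(-648\right) = -2847960$)
$\frac{1}{F + N} = \frac{1}{\frac{1}{56911} - 2847960} = \frac{1}{- \frac{162080251559}{56911}} = - \frac{56911}{162080251559}$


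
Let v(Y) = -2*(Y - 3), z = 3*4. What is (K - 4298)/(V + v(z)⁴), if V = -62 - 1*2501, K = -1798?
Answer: -6096/102413 ≈ -0.059524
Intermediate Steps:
z = 12
V = -2563 (V = -62 - 2501 = -2563)
v(Y) = 6 - 2*Y (v(Y) = -2*(-3 + Y) = 6 - 2*Y)
(K - 4298)/(V + v(z)⁴) = (-1798 - 4298)/(-2563 + (6 - 2*12)⁴) = -6096/(-2563 + (6 - 24)⁴) = -6096/(-2563 + (-18)⁴) = -6096/(-2563 + 104976) = -6096/102413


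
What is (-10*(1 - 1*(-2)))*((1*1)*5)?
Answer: -150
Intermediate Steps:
(-10*(1 - 1*(-2)))*((1*1)*5) = (-10*(1 + 2))*(1*5) = -10*3*5 = -30*5 = -150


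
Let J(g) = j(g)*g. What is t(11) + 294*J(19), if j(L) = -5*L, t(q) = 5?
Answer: -530665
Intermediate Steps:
J(g) = -5*g² (J(g) = (-5*g)*g = -5*g²)
t(11) + 294*J(19) = 5 + 294*(-5*19²) = 5 + 294*(-5*361) = 5 + 294*(-1805) = 5 - 530670 = -530665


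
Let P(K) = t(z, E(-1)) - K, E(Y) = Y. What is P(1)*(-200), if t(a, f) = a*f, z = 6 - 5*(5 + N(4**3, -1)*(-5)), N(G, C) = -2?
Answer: -13600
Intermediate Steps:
z = -69 (z = 6 - 5*(5 - 2*(-5)) = 6 - 5*(5 + 10) = 6 - 5*15 = 6 - 75 = -69)
P(K) = 69 - K (P(K) = -69*(-1) - K = 69 - K)
P(1)*(-200) = (69 - 1*1)*(-200) = (69 - 1)*(-200) = 68*(-200) = -13600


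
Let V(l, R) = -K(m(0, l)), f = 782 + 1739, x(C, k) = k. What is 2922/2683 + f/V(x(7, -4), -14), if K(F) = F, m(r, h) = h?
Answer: 6775531/10732 ≈ 631.34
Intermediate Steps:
f = 2521
V(l, R) = -l
2922/2683 + f/V(x(7, -4), -14) = 2922/2683 + 2521/((-1*(-4))) = 2922*(1/2683) + 2521/4 = 2922/2683 + 2521*(¼) = 2922/2683 + 2521/4 = 6775531/10732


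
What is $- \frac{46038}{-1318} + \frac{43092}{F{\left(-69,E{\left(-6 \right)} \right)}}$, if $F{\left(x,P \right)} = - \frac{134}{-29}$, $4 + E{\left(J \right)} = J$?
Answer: $\frac{413307879}{44153} \approx 9360.8$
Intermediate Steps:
$E{\left(J \right)} = -4 + J$
$F{\left(x,P \right)} = \frac{134}{29}$ ($F{\left(x,P \right)} = \left(-134\right) \left(- \frac{1}{29}\right) = \frac{134}{29}$)
$- \frac{46038}{-1318} + \frac{43092}{F{\left(-69,E{\left(-6 \right)} \right)}} = - \frac{46038}{-1318} + \frac{43092}{\frac{134}{29}} = \left(-46038\right) \left(- \frac{1}{1318}\right) + 43092 \cdot \frac{29}{134} = \frac{23019}{659} + \frac{624834}{67} = \frac{413307879}{44153}$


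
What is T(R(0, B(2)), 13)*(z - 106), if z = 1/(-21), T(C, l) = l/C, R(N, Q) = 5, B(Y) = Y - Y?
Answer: -28951/105 ≈ -275.72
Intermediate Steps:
B(Y) = 0
z = -1/21 ≈ -0.047619
T(R(0, B(2)), 13)*(z - 106) = (13/5)*(-1/21 - 106) = (13*(⅕))*(-2227/21) = (13/5)*(-2227/21) = -28951/105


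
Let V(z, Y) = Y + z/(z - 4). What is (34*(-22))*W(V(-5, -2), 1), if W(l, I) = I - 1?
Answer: 0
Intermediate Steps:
V(z, Y) = Y + z/(-4 + z)
W(l, I) = -1 + I
(34*(-22))*W(V(-5, -2), 1) = (34*(-22))*(-1 + 1) = -748*0 = 0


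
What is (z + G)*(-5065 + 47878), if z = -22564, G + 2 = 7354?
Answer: -651271356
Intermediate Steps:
G = 7352 (G = -2 + 7354 = 7352)
(z + G)*(-5065 + 47878) = (-22564 + 7352)*(-5065 + 47878) = -15212*42813 = -651271356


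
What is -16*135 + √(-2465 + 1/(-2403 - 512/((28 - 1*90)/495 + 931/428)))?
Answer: -2160 + 2*I*√90888208616884068803/384038949 ≈ -2160.0 + 49.649*I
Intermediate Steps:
-16*135 + √(-2465 + 1/(-2403 - 512/((28 - 1*90)/495 + 931/428))) = -2160 + √(-2465 + 1/(-2403 - 512/((28 - 90)*(1/495) + 931*(1/428)))) = -2160 + √(-2465 + 1/(-2403 - 512/(-62*1/495 + 931/428))) = -2160 + √(-2465 + 1/(-2403 - 512/(-62/495 + 931/428))) = -2160 + √(-2465 + 1/(-2403 - 512/434309/211860)) = -2160 + √(-2465 + 1/(-2403 - 512*211860/434309)) = -2160 + √(-2465 + 1/(-2403 - 108472320/434309)) = -2160 + √(-2465 + 1/(-1152116847/434309)) = -2160 + √(-2465 - 434309/1152116847) = -2160 + √(-2839968462164/1152116847) = -2160 + 2*I*√90888208616884068803/384038949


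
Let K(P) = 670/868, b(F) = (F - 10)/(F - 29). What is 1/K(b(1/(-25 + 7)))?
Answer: 434/335 ≈ 1.2955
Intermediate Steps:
b(F) = (-10 + F)/(-29 + F)
K(P) = 335/434 (K(P) = 670*(1/868) = 335/434)
1/K(b(1/(-25 + 7))) = 1/(335/434) = 434/335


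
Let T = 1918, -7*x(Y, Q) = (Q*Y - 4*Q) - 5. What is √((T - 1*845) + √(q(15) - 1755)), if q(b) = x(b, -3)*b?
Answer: √(52577 + 7*I*√82005)/7 ≈ 32.763 + 0.62433*I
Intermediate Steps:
x(Y, Q) = 5/7 + 4*Q/7 - Q*Y/7 (x(Y, Q) = -((Q*Y - 4*Q) - 5)/7 = -((-4*Q + Q*Y) - 5)/7 = -(-5 - 4*Q + Q*Y)/7 = 5/7 + 4*Q/7 - Q*Y/7)
q(b) = b*(-1 + 3*b/7) (q(b) = (5/7 + (4/7)*(-3) - ⅐*(-3)*b)*b = (5/7 - 12/7 + 3*b/7)*b = (-1 + 3*b/7)*b = b*(-1 + 3*b/7))
√((T - 1*845) + √(q(15) - 1755)) = √((1918 - 1*845) + √((⅐)*15*(-7 + 3*15) - 1755)) = √((1918 - 845) + √((⅐)*15*(-7 + 45) - 1755)) = √(1073 + √((⅐)*15*38 - 1755)) = √(1073 + √(570/7 - 1755)) = √(1073 + √(-11715/7)) = √(1073 + I*√82005/7)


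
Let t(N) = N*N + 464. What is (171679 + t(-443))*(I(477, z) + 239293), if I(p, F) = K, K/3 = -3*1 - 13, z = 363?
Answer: 88135944040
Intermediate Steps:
t(N) = 464 + N² (t(N) = N² + 464 = 464 + N²)
K = -48 (K = 3*(-3*1 - 13) = 3*(-3 - 13) = 3*(-16) = -48)
I(p, F) = -48
(171679 + t(-443))*(I(477, z) + 239293) = (171679 + (464 + (-443)²))*(-48 + 239293) = (171679 + (464 + 196249))*239245 = (171679 + 196713)*239245 = 368392*239245 = 88135944040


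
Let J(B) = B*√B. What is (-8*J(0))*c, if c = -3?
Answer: 0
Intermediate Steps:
J(B) = B^(3/2)
(-8*J(0))*c = -8*0^(3/2)*(-3) = -8*0*(-3) = 0*(-3) = 0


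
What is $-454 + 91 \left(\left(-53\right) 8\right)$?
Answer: $-39038$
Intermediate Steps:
$-454 + 91 \left(\left(-53\right) 8\right) = -454 + 91 \left(-424\right) = -454 - 38584 = -39038$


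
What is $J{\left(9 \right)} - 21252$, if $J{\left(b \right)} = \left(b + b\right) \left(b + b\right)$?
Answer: $-20928$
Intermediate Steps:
$J{\left(b \right)} = 4 b^{2}$ ($J{\left(b \right)} = 2 b 2 b = 4 b^{2}$)
$J{\left(9 \right)} - 21252 = 4 \cdot 9^{2} - 21252 = 4 \cdot 81 - 21252 = 324 - 21252 = -20928$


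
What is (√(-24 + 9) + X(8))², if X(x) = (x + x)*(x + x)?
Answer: (256 + I*√15)² ≈ 65521.0 + 1983.0*I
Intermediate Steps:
X(x) = 4*x² (X(x) = (2*x)*(2*x) = 4*x²)
(√(-24 + 9) + X(8))² = (√(-24 + 9) + 4*8²)² = (√(-15) + 4*64)² = (I*√15 + 256)² = (256 + I*√15)²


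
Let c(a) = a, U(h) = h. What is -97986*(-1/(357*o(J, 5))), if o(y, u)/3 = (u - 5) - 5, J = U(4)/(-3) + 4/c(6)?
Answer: -4666/255 ≈ -18.298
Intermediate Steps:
J = -2/3 (J = 4/(-3) + 4/6 = 4*(-1/3) + 4*(1/6) = -4/3 + 2/3 = -2/3 ≈ -0.66667)
o(y, u) = -30 + 3*u (o(y, u) = 3*((u - 5) - 5) = 3*((-5 + u) - 5) = 3*(-10 + u) = -30 + 3*u)
-97986*(-1/(357*o(J, 5))) = -97986*(-1/(357*(-30 + 3*5))) = -97986*(-1/(357*(-30 + 15))) = -97986/((-357*(-15))) = -97986/5355 = -97986*1/5355 = -4666/255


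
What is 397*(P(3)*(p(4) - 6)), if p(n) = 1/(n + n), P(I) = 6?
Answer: -55977/4 ≈ -13994.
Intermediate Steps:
p(n) = 1/(2*n)
397*(P(3)*(p(4) - 6)) = 397*(6*((½)/4 - 6)) = 397*(6*((½)*(¼) - 6)) = 397*(6*(⅛ - 6)) = 397*(6*(-47/8)) = 397*(-141/4) = -55977/4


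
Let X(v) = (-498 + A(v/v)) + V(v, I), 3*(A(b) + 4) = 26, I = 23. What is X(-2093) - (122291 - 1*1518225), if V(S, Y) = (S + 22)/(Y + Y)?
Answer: 192564599/138 ≈ 1.3954e+6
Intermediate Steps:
A(b) = 14/3 (A(b) = -4 + (⅓)*26 = -4 + 26/3 = 14/3)
V(S, Y) = (22 + S)/(2*Y) (V(S, Y) = (22 + S)/((2*Y)) = (22 + S)*(1/(2*Y)) = (22 + S)/(2*Y))
X(v) = -34007/69 + v/46 (X(v) = (-498 + 14/3) + (½)*(22 + v)/23 = -1480/3 + (½)*(1/23)*(22 + v) = -1480/3 + (11/23 + v/46) = -34007/69 + v/46)
X(-2093) - (122291 - 1*1518225) = (-34007/69 + (1/46)*(-2093)) - (122291 - 1*1518225) = (-34007/69 - 91/2) - (122291 - 1518225) = -74293/138 - 1*(-1395934) = -74293/138 + 1395934 = 192564599/138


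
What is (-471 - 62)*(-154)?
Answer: 82082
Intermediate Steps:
(-471 - 62)*(-154) = -533*(-154) = 82082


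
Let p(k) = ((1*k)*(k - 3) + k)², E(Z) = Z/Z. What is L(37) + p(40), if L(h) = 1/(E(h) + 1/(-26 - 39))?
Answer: 147865665/64 ≈ 2.3104e+6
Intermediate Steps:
E(Z) = 1
L(h) = 65/64 (L(h) = 1/(1 + 1/(-26 - 39)) = 1/(1 + 1/(-65)) = 1/(1 - 1/65) = 1/(64/65) = 65/64)
p(k) = (k + k*(-3 + k))² (p(k) = (k*(-3 + k) + k)² = (k + k*(-3 + k))²)
L(37) + p(40) = 65/64 + 40²*(-2 + 40)² = 65/64 + 1600*38² = 65/64 + 1600*1444 = 65/64 + 2310400 = 147865665/64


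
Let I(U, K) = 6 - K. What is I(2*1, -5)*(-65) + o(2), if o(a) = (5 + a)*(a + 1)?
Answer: -694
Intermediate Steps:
o(a) = (1 + a)*(5 + a) (o(a) = (5 + a)*(1 + a) = (1 + a)*(5 + a))
I(2*1, -5)*(-65) + o(2) = (6 - 1*(-5))*(-65) + (5 + 2² + 6*2) = (6 + 5)*(-65) + (5 + 4 + 12) = 11*(-65) + 21 = -715 + 21 = -694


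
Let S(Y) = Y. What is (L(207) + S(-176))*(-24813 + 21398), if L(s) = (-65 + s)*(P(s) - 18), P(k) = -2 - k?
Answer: 110680150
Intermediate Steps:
L(s) = (-65 + s)*(-20 - s) (L(s) = (-65 + s)*((-2 - s) - 18) = (-65 + s)*(-20 - s))
(L(207) + S(-176))*(-24813 + 21398) = ((1300 - 1*207² + 45*207) - 176)*(-24813 + 21398) = ((1300 - 1*42849 + 9315) - 176)*(-3415) = ((1300 - 42849 + 9315) - 176)*(-3415) = (-32234 - 176)*(-3415) = -32410*(-3415) = 110680150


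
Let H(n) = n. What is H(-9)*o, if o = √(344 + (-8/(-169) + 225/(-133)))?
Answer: -9*√1023451891/1729 ≈ -166.53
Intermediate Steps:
o = √1023451891/1729 (o = √(344 + (-8*(-1/169) + 225*(-1/133))) = √(344 + (8/169 - 225/133)) = √(344 - 36961/22477) = √(7695127/22477) = √1023451891/1729 ≈ 18.503)
H(-9)*o = -9*√1023451891/1729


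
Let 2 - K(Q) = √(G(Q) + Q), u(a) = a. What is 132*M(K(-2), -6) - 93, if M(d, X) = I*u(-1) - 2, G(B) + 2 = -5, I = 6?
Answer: -1149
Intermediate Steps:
G(B) = -7 (G(B) = -2 - 5 = -7)
K(Q) = 2 - √(-7 + Q)
M(d, X) = -8 (M(d, X) = 6*(-1) - 2 = -6 - 2 = -8)
132*M(K(-2), -6) - 93 = 132*(-8) - 93 = -1056 - 93 = -1149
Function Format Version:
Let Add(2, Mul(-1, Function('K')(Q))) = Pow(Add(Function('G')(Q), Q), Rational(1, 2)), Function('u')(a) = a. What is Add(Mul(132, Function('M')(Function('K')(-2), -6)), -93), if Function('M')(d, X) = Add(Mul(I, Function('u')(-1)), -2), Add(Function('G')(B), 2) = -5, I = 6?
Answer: -1149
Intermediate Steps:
Function('G')(B) = -7 (Function('G')(B) = Add(-2, -5) = -7)
Function('K')(Q) = Add(2, Mul(-1, Pow(Add(-7, Q), Rational(1, 2))))
Function('M')(d, X) = -8 (Function('M')(d, X) = Add(Mul(6, -1), -2) = Add(-6, -2) = -8)
Add(Mul(132, Function('M')(Function('K')(-2), -6)), -93) = Add(Mul(132, -8), -93) = Add(-1056, -93) = -1149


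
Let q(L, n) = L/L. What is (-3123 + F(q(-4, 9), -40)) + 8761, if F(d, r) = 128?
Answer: 5766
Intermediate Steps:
q(L, n) = 1
(-3123 + F(q(-4, 9), -40)) + 8761 = (-3123 + 128) + 8761 = -2995 + 8761 = 5766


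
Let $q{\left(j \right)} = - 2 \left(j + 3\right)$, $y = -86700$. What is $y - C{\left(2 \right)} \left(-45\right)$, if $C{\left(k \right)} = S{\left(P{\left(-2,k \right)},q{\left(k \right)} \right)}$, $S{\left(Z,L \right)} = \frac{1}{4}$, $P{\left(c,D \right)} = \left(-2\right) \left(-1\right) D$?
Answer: $- \frac{346755}{4} \approx -86689.0$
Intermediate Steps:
$P{\left(c,D \right)} = 2 D$
$q{\left(j \right)} = -6 - 2 j$ ($q{\left(j \right)} = - 2 \left(3 + j\right) = -6 - 2 j$)
$S{\left(Z,L \right)} = \frac{1}{4}$
$C{\left(k \right)} = \frac{1}{4}$
$y - C{\left(2 \right)} \left(-45\right) = -86700 - \frac{1}{4} \left(-45\right) = -86700 - - \frac{45}{4} = -86700 + \frac{45}{4} = - \frac{346755}{4}$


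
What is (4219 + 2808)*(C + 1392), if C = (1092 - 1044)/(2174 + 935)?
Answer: 30411281952/3109 ≈ 9.7817e+6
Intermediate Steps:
C = 48/3109 ≈ 0.015439
(4219 + 2808)*(C + 1392) = (4219 + 2808)*(48/3109 + 1392) = 7027*(4327776/3109) = 30411281952/3109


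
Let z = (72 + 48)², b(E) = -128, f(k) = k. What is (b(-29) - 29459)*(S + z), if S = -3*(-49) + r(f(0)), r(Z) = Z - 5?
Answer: -430254154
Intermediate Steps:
z = 14400 (z = 120² = 14400)
r(Z) = -5 + Z
S = 142 (S = -3*(-49) + (-5 + 0) = 147 - 5 = 142)
(b(-29) - 29459)*(S + z) = (-128 - 29459)*(142 + 14400) = -29587*14542 = -430254154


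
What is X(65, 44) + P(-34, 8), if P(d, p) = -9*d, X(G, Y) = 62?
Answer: 368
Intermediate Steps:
X(65, 44) + P(-34, 8) = 62 - 9*(-34) = 62 + 306 = 368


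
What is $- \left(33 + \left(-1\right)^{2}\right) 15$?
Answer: $-510$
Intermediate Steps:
$- \left(33 + \left(-1\right)^{2}\right) 15 = - \left(33 + 1\right) 15 = - 34 \cdot 15 = \left(-1\right) 510 = -510$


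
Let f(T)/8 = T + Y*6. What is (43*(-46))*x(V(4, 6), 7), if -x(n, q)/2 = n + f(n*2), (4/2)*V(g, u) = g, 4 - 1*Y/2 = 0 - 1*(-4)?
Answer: 134504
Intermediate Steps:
Y = 0 (Y = 8 - 2*(0 - 1*(-4)) = 8 - 2*(0 + 4) = 8 - 2*4 = 8 - 8 = 0)
V(g, u) = g/2
f(T) = 8*T (f(T) = 8*(T + 0*6) = 8*(T + 0) = 8*T)
x(n, q) = -34*n (x(n, q) = -2*(n + 8*(n*2)) = -2*(n + 8*(2*n)) = -2*(n + 16*n) = -34*n)
(43*(-46))*x(V(4, 6), 7) = (43*(-46))*(-17*4) = -(-67252)*2 = -1978*(-68) = 134504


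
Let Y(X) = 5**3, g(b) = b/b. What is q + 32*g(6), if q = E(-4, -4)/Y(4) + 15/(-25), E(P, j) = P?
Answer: 3921/125 ≈ 31.368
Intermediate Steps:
g(b) = 1
Y(X) = 125
q = -79/125 (q = -4/125 + 15/(-25) = -4*1/125 + 15*(-1/25) = -4/125 - 3/5 = -79/125 ≈ -0.63200)
q + 32*g(6) = -79/125 + 32*1 = -79/125 + 32 = 3921/125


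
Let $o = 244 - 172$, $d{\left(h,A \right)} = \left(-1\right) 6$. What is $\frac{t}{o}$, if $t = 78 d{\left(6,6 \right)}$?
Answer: $- \frac{13}{2} \approx -6.5$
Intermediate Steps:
$d{\left(h,A \right)} = -6$
$o = 72$ ($o = 244 - 172 = 72$)
$t = -468$ ($t = 78 \left(-6\right) = -468$)
$\frac{t}{o} = - \frac{468}{72} = \left(-468\right) \frac{1}{72} = - \frac{13}{2}$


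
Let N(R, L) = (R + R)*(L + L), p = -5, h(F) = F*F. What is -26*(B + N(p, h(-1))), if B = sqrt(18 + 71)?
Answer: 520 - 26*sqrt(89) ≈ 274.72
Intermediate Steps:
h(F) = F**2
N(R, L) = 4*L*R (N(R, L) = (2*R)*(2*L) = 4*L*R)
B = sqrt(89) ≈ 9.4340
-26*(B + N(p, h(-1))) = -26*(sqrt(89) + 4*(-1)**2*(-5)) = -26*(sqrt(89) + 4*1*(-5)) = -26*(sqrt(89) - 20) = -26*(-20 + sqrt(89)) = 520 - 26*sqrt(89)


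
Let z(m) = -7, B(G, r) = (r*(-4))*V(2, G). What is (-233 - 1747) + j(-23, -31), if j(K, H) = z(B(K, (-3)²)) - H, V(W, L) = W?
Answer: -1956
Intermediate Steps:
B(G, r) = -8*r (B(G, r) = (r*(-4))*2 = -4*r*2 = -8*r)
j(K, H) = -7 - H
(-233 - 1747) + j(-23, -31) = (-233 - 1747) + (-7 - 1*(-31)) = -1980 + (-7 + 31) = -1980 + 24 = -1956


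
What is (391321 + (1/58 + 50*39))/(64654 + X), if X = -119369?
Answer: -22809719/3173470 ≈ -7.1876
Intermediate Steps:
(391321 + (1/58 + 50*39))/(64654 + X) = (391321 + (1/58 + 50*39))/(64654 - 119369) = (391321 + (1/58 + 1950))/(-54715) = (391321 + 113101/58)*(-1/54715) = (22809719/58)*(-1/54715) = -22809719/3173470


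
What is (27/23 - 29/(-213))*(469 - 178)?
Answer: 622546/1633 ≈ 381.23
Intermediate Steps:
(27/23 - 29/(-213))*(469 - 178) = (27*(1/23) - 29*(-1/213))*291 = (27/23 + 29/213)*291 = (6418/4899)*291 = 622546/1633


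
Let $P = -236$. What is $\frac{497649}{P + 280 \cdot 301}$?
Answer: $\frac{497649}{84044} \approx 5.9213$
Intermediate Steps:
$\frac{497649}{P + 280 \cdot 301} = \frac{497649}{-236 + 280 \cdot 301} = \frac{497649}{-236 + 84280} = \frac{497649}{84044}$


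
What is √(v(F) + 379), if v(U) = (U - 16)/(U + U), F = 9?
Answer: √13630/6 ≈ 19.458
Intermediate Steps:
v(U) = (-16 + U)/(2*U) (v(U) = (-16 + U)/((2*U)) = (-16 + U)*(1/(2*U)) = (-16 + U)/(2*U))
√(v(F) + 379) = √((½)*(-16 + 9)/9 + 379) = √((½)*(⅑)*(-7) + 379) = √(-7/18 + 379) = √(6815/18) = √13630/6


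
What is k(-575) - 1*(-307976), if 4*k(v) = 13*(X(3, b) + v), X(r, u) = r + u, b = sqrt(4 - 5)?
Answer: 306117 + 13*I/4 ≈ 3.0612e+5 + 3.25*I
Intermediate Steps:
b = I (b = sqrt(-1) = I ≈ 1.0*I)
k(v) = 39/4 + 13*I/4 + 13*v/4 (k(v) = (13*((3 + I) + v))/4 = (13*(3 + I + v))/4 = (39 + 13*I + 13*v)/4 = 39/4 + 13*I/4 + 13*v/4)
k(-575) - 1*(-307976) = (39/4 + 13*I/4 + (13/4)*(-575)) - 1*(-307976) = (39/4 + 13*I/4 - 7475/4) + 307976 = (-1859 + 13*I/4) + 307976 = 306117 + 13*I/4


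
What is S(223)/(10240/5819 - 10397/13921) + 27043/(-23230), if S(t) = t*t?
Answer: 93576636001808759/1906042337310 ≈ 49095.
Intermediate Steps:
S(t) = t**2
S(223)/(10240/5819 - 10397/13921) + 27043/(-23230) = 223**2/(10240/5819 - 10397/13921) + 27043/(-23230) = 49729/(10240*(1/5819) - 10397*1/13921) + 27043*(-1/23230) = 49729/(10240/5819 - 10397/13921) - 27043/23230 = 49729/(82050897/81006299) - 27043/23230 = 49729*(81006299/82050897) - 27043/23230 = 4028362242971/82050897 - 27043/23230 = 93576636001808759/1906042337310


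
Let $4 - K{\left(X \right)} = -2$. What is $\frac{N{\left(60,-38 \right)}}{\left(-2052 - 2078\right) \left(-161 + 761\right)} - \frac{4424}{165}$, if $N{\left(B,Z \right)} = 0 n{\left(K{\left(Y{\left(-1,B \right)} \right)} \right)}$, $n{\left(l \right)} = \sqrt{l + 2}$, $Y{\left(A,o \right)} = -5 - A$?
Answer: $- \frac{4424}{165} \approx -26.812$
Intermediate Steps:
$K{\left(X \right)} = 6$ ($K{\left(X \right)} = 4 - -2 = 4 + 2 = 6$)
$n{\left(l \right)} = \sqrt{2 + l}$
$N{\left(B,Z \right)} = 0$ ($N{\left(B,Z \right)} = 0 \sqrt{2 + 6} = 0 \sqrt{8} = 0 \cdot 2 \sqrt{2} = 0$)
$\frac{N{\left(60,-38 \right)}}{\left(-2052 - 2078\right) \left(-161 + 761\right)} - \frac{4424}{165} = \frac{0}{\left(-2052 - 2078\right) \left(-161 + 761\right)} - \frac{4424}{165} = \frac{0}{\left(-4130\right) 600} - \frac{4424}{165} = \frac{0}{-2478000} - \frac{4424}{165} = 0 \left(- \frac{1}{2478000}\right) - \frac{4424}{165} = 0 - \frac{4424}{165} = - \frac{4424}{165}$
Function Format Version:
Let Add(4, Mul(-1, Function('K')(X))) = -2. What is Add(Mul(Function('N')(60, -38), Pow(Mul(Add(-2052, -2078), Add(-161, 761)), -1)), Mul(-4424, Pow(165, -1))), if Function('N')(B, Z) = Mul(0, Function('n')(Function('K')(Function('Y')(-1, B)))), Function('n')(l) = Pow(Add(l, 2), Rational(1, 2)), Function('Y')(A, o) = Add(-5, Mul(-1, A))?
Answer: Rational(-4424, 165) ≈ -26.812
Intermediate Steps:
Function('K')(X) = 6 (Function('K')(X) = Add(4, Mul(-1, -2)) = Add(4, 2) = 6)
Function('n')(l) = Pow(Add(2, l), Rational(1, 2))
Function('N')(B, Z) = 0 (Function('N')(B, Z) = Mul(0, Pow(Add(2, 6), Rational(1, 2))) = Mul(0, Pow(8, Rational(1, 2))) = Mul(0, Mul(2, Pow(2, Rational(1, 2)))) = 0)
Add(Mul(Function('N')(60, -38), Pow(Mul(Add(-2052, -2078), Add(-161, 761)), -1)), Mul(-4424, Pow(165, -1))) = Add(Mul(0, Pow(Mul(Add(-2052, -2078), Add(-161, 761)), -1)), Mul(-4424, Pow(165, -1))) = Add(Mul(0, Pow(Mul(-4130, 600), -1)), Mul(-4424, Rational(1, 165))) = Add(Mul(0, Pow(-2478000, -1)), Rational(-4424, 165)) = Add(Mul(0, Rational(-1, 2478000)), Rational(-4424, 165)) = Add(0, Rational(-4424, 165)) = Rational(-4424, 165)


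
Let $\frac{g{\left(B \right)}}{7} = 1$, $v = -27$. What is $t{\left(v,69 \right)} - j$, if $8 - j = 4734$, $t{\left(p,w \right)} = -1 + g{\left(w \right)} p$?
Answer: $4536$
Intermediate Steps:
$g{\left(B \right)} = 7$ ($g{\left(B \right)} = 7 \cdot 1 = 7$)
$t{\left(p,w \right)} = -1 + 7 p$
$j = -4726$ ($j = 8 - 4734 = -4726$)
$t{\left(v,69 \right)} - j = \left(-1 + 7 \left(-27\right)\right) - -4726 = \left(-1 - 189\right) + 4726 = -190 + 4726 = 4536$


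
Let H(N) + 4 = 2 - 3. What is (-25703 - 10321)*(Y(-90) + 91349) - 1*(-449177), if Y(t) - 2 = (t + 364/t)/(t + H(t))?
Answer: -246781118149/75 ≈ -3.2904e+9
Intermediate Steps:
H(N) = -5 (H(N) = -4 + (2 - 3) = -4 - 1 = -5)
Y(t) = 2 + (t + 364/t)/(-5 + t) (Y(t) = 2 + (t + 364/t)/(t - 5) = 2 + (t + 364/t)/(-5 + t))
(-25703 - 10321)*(Y(-90) + 91349) - 1*(-449177) = (-25703 - 10321)*((364 - 10*(-90) + 3*(-90)²)/((-90)*(-5 - 90)) + 91349) - 1*(-449177) = -36024*(-1/90*(364 + 900 + 3*8100)/(-95) + 91349) + 449177 = -36024*(-1/90*(-1/95)*(364 + 900 + 24300) + 91349) + 449177 = -36024*(-1/90*(-1/95)*25564 + 91349) + 449177 = -36024*(12782/4275 + 91349) + 449177 = -36024*390529757/4275 + 449177 = -246814806424/75 + 449177 = -246781118149/75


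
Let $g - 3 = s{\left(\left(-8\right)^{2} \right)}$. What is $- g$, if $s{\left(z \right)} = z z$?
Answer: $-4099$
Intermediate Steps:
$s{\left(z \right)} = z^{2}$
$g = 4099$ ($g = 3 + \left(\left(-8\right)^{2}\right)^{2} = 3 + 64^{2} = 3 + 4096 = 4099$)
$- g = \left(-1\right) 4099 = -4099$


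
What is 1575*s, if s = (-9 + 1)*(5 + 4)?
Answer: -113400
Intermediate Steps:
s = -72 (s = -8*9 = -72)
1575*s = 1575*(-72) = -113400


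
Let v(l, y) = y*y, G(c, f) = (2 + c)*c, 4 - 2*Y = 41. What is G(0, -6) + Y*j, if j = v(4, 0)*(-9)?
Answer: 0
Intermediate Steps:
Y = -37/2 (Y = 2 - 1/2*41 = 2 - 41/2 = -37/2 ≈ -18.500)
G(c, f) = c*(2 + c)
v(l, y) = y**2
j = 0 (j = 0**2*(-9) = 0*(-9) = 0)
G(0, -6) + Y*j = 0*(2 + 0) - 37/2*0 = 0*2 + 0 = 0 + 0 = 0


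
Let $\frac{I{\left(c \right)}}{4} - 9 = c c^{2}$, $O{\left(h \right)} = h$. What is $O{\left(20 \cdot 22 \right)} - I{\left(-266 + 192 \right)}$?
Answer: $1621300$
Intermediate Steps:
$I{\left(c \right)} = 36 + 4 c^{3}$ ($I{\left(c \right)} = 36 + 4 c c^{2} = 36 + 4 c^{3}$)
$O{\left(20 \cdot 22 \right)} - I{\left(-266 + 192 \right)} = 20 \cdot 22 - \left(36 + 4 \left(-266 + 192\right)^{3}\right) = 440 - \left(36 + 4 \left(-74\right)^{3}\right) = 440 - \left(36 + 4 \left(-405224\right)\right) = 440 - \left(36 - 1620896\right) = 440 - -1620860 = 440 + 1620860 = 1621300$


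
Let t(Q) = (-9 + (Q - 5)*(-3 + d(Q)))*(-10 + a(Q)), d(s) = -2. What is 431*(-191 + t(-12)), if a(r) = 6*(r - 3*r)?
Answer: 4306983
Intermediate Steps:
a(r) = -12*r (a(r) = 6*(-2*r) = -12*r)
t(Q) = (-10 - 12*Q)*(16 - 5*Q) (t(Q) = (-9 + (Q - 5)*(-3 - 2))*(-10 - 12*Q) = (-9 + (-5 + Q)*(-5))*(-10 - 12*Q) = (-9 + (25 - 5*Q))*(-10 - 12*Q) = (16 - 5*Q)*(-10 - 12*Q) = (-10 - 12*Q)*(16 - 5*Q))
431*(-191 + t(-12)) = 431*(-191 + (-160 - 142*(-12) + 60*(-12)**2)) = 431*(-191 + (-160 + 1704 + 60*144)) = 431*(-191 + (-160 + 1704 + 8640)) = 431*(-191 + 10184) = 431*9993 = 4306983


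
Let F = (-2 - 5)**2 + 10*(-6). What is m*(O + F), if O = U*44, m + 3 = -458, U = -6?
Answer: 126775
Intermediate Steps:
m = -461 (m = -3 - 458 = -461)
O = -264 (O = -6*44 = -264)
F = -11 (F = (-7)**2 - 60 = 49 - 60 = -11)
m*(O + F) = -461*(-264 - 11) = -461*(-275) = 126775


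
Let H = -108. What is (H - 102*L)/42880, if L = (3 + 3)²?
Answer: -189/2144 ≈ -0.088153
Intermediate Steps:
L = 36 (L = 6² = 36)
(H - 102*L)/42880 = (-108 - 102*36)/42880 = (-108 - 3672)*(1/42880) = -3780*1/42880 = -189/2144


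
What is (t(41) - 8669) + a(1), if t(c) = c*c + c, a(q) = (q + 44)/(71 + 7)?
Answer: -180607/26 ≈ -6946.4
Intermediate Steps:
a(q) = 22/39 + q/78 (a(q) = (44 + q)/78 = (44 + q)*(1/78) = 22/39 + q/78)
t(c) = c + c² (t(c) = c² + c = c + c²)
(t(41) - 8669) + a(1) = (41*(1 + 41) - 8669) + (22/39 + (1/78)*1) = (41*42 - 8669) + (22/39 + 1/78) = (1722 - 8669) + 15/26 = -6947 + 15/26 = -180607/26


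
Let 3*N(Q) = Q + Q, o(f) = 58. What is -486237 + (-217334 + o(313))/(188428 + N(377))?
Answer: -137614635417/283019 ≈ -4.8624e+5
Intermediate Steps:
N(Q) = 2*Q/3 (N(Q) = (Q + Q)/3 = (2*Q)/3 = 2*Q/3)
-486237 + (-217334 + o(313))/(188428 + N(377)) = -486237 + (-217334 + 58)/(188428 + (2/3)*377) = -486237 - 217276/(188428 + 754/3) = -486237 - 217276/566038/3 = -486237 - 217276*3/566038 = -486237 - 325914/283019 = -137614635417/283019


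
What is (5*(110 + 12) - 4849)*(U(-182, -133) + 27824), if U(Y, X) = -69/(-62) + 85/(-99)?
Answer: -80439863583/682 ≈ -1.1795e+8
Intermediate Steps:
U(Y, X) = 1561/6138 (U(Y, X) = -69*(-1/62) + 85*(-1/99) = 69/62 - 85/99 = 1561/6138)
(5*(110 + 12) - 4849)*(U(-182, -133) + 27824) = (5*(110 + 12) - 4849)*(1561/6138 + 27824) = (5*122 - 4849)*(170785273/6138) = (610 - 4849)*(170785273/6138) = -4239*170785273/6138 = -80439863583/682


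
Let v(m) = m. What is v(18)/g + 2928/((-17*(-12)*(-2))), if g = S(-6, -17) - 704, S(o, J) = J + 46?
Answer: -9184/1275 ≈ -7.2031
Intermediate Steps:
S(o, J) = 46 + J
g = -675 (g = (46 - 17) - 704 = 29 - 704 = -675)
v(18)/g + 2928/((-17*(-12)*(-2))) = 18/(-675) + 2928/((-17*(-12)*(-2))) = 18*(-1/675) + 2928/((204*(-2))) = -2/75 + 2928/(-408) = -2/75 + 2928*(-1/408) = -2/75 - 122/17 = -9184/1275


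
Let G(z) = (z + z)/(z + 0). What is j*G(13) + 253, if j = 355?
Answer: 963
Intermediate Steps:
G(z) = 2 (G(z) = (2*z)/z = 2)
j*G(13) + 253 = 355*2 + 253 = 710 + 253 = 963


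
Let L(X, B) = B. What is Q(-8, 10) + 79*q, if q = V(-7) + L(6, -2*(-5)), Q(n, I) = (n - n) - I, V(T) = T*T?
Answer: 4651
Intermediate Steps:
V(T) = T**2
Q(n, I) = -I (Q(n, I) = 0 - I = -I)
q = 59 (q = (-7)**2 - 2*(-5) = 49 + 10 = 59)
Q(-8, 10) + 79*q = -1*10 + 79*59 = -10 + 4661 = 4651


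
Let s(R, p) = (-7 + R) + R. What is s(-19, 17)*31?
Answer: -1395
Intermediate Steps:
s(R, p) = -7 + 2*R
s(-19, 17)*31 = (-7 + 2*(-19))*31 = (-7 - 38)*31 = -45*31 = -1395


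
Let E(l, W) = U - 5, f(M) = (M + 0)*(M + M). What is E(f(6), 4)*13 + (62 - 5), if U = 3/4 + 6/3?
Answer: 111/4 ≈ 27.750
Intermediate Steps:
U = 11/4 (U = 3*(¼) + 6*(⅓) = ¾ + 2 = 11/4 ≈ 2.7500)
f(M) = 2*M² (f(M) = M*(2*M) = 2*M²)
E(l, W) = -9/4 (E(l, W) = 11/4 - 5 = -9/4)
E(f(6), 4)*13 + (62 - 5) = -9/4*13 + (62 - 5) = -117/4 + 57 = 111/4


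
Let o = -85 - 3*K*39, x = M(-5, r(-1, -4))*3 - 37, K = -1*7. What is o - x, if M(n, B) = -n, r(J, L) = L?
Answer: 756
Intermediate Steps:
K = -7
x = -22 (x = -1*(-5)*3 - 37 = 5*3 - 37 = 15 - 37 = -22)
o = 734 (o = -85 - 3*(-7)*39 = -85 + 21*39 = -85 + 819 = 734)
o - x = 734 - 1*(-22) = 734 + 22 = 756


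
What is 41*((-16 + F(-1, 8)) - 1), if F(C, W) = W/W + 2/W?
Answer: -2583/4 ≈ -645.75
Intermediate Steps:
F(C, W) = 1 + 2/W
41*((-16 + F(-1, 8)) - 1) = 41*((-16 + (2 + 8)/8) - 1) = 41*((-16 + (⅛)*10) - 1) = 41*((-16 + 5/4) - 1) = 41*(-59/4 - 1) = 41*(-63/4) = -2583/4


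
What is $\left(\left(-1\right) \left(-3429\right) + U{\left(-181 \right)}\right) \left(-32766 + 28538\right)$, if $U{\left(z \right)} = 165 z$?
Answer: $111771408$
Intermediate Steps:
$\left(\left(-1\right) \left(-3429\right) + U{\left(-181 \right)}\right) \left(-32766 + 28538\right) = \left(\left(-1\right) \left(-3429\right) + 165 \left(-181\right)\right) \left(-32766 + 28538\right) = \left(3429 - 29865\right) \left(-4228\right) = \left(-26436\right) \left(-4228\right) = 111771408$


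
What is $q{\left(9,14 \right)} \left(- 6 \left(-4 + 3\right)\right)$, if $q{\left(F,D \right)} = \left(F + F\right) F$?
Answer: $972$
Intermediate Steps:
$q{\left(F,D \right)} = 2 F^{2}$ ($q{\left(F,D \right)} = 2 F F = 2 F^{2}$)
$q{\left(9,14 \right)} \left(- 6 \left(-4 + 3\right)\right) = 2 \cdot 9^{2} \left(- 6 \left(-4 + 3\right)\right) = 2 \cdot 81 \left(\left(-6\right) \left(-1\right)\right) = 162 \cdot 6 = 972$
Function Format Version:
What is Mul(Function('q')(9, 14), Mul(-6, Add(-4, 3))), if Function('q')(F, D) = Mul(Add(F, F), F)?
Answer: 972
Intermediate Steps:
Function('q')(F, D) = Mul(2, Pow(F, 2)) (Function('q')(F, D) = Mul(Mul(2, F), F) = Mul(2, Pow(F, 2)))
Mul(Function('q')(9, 14), Mul(-6, Add(-4, 3))) = Mul(Mul(2, Pow(9, 2)), Mul(-6, Add(-4, 3))) = Mul(Mul(2, 81), Mul(-6, -1)) = Mul(162, 6) = 972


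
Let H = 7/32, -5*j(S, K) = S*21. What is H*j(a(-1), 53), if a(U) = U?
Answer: 147/160 ≈ 0.91875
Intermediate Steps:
j(S, K) = -21*S/5 (j(S, K) = -S*21/5 = -21*S/5)
H = 7/32 (H = 7*(1/32) = 7/32 ≈ 0.21875)
H*j(a(-1), 53) = 7*(-21/5*(-1))/32 = (7/32)*(21/5) = 147/160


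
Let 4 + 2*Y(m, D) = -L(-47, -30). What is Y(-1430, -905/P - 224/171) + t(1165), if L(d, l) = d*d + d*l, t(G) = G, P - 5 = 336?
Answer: -1293/2 ≈ -646.50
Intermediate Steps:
P = 341 (P = 5 + 336 = 341)
L(d, l) = d**2 + d*l
Y(m, D) = -3623/2 (Y(m, D) = -2 + (-(-47)*(-47 - 30))/2 = -2 + (-(-47)*(-77))/2 = -2 + (-1*3619)/2 = -2 + (1/2)*(-3619) = -2 - 3619/2 = -3623/2)
Y(-1430, -905/P - 224/171) + t(1165) = -3623/2 + 1165 = -1293/2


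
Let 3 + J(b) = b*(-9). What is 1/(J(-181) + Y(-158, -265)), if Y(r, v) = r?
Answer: 1/1468 ≈ 0.00068120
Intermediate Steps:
J(b) = -3 - 9*b (J(b) = -3 + b*(-9) = -3 - 9*b)
1/(J(-181) + Y(-158, -265)) = 1/((-3 - 9*(-181)) - 158) = 1/((-3 + 1629) - 158) = 1/(1626 - 158) = 1/1468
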